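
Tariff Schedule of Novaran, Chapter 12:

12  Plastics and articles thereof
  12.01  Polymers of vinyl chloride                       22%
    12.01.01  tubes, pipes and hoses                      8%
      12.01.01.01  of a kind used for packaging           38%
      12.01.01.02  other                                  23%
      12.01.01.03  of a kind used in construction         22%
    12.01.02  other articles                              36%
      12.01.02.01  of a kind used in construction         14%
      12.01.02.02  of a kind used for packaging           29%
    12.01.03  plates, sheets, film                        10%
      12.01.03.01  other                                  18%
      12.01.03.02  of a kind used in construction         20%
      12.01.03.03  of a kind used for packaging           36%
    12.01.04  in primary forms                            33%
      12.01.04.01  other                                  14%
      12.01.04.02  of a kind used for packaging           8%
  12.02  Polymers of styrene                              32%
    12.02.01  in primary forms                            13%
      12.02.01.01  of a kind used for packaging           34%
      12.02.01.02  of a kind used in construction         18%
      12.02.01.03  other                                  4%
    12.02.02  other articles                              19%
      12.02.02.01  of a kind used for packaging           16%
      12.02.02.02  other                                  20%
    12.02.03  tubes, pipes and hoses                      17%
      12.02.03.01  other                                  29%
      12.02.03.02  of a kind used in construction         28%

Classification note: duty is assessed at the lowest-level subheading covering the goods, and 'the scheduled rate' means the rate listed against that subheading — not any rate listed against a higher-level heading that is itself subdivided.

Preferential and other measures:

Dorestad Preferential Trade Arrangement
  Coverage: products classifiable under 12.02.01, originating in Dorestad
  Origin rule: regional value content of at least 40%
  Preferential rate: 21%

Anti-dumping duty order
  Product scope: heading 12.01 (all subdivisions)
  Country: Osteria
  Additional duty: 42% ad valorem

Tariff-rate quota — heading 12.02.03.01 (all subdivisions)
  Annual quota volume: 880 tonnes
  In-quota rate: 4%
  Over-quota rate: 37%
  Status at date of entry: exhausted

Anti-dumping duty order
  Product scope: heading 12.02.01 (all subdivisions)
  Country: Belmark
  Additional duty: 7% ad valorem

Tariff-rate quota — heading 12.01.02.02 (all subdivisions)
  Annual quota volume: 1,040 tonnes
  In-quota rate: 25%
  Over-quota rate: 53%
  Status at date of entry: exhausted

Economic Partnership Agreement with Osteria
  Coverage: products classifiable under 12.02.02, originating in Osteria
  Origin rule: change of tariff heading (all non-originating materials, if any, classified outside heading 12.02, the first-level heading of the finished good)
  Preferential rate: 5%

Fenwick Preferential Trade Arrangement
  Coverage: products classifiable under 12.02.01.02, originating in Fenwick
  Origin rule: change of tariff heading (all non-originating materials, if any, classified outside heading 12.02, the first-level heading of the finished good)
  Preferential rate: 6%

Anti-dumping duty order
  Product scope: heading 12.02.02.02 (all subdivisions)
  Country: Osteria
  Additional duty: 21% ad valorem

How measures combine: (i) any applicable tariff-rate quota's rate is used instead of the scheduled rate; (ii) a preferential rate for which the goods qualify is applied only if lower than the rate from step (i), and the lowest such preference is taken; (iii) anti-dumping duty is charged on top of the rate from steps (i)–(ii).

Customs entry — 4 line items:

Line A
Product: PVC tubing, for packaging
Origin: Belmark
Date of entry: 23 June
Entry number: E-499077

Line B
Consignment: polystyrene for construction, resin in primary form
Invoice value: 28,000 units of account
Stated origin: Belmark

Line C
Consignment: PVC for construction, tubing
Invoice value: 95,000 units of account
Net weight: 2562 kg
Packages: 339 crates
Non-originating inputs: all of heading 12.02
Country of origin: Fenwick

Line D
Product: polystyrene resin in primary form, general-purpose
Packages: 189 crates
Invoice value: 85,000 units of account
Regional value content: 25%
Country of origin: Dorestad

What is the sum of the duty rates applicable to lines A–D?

Line A: PVC → 12.01; tubing → 12.01.01; for packaging → 12.01.01.01. Scheduled 38%. No special measure applies. → 38%.
Line B: polystyrene → 12.02; resin in primary form → 12.02.01; for construction → 12.02.01.02. Scheduled 18%. anti-dumping (Belmark, 12.02.01): +7%; total 18% + 7% = 25%. → 25%.
Line C: PVC → 12.01; tubing → 12.01.01; for construction → 12.01.01.03. Scheduled 22%. Fenwick agreement on 12.02.01.02: 12.01.01.03 not covered. → 22%.
Line D: polystyrene → 12.02; resin in primary form → 12.02.01; general-purpose → 12.02.01.03. Scheduled 4%. Dorestad agreement on 12.02.01: RVC < 40%. → 4%.
Sum: 38% + 25% + 22% + 4% = 89%.

89%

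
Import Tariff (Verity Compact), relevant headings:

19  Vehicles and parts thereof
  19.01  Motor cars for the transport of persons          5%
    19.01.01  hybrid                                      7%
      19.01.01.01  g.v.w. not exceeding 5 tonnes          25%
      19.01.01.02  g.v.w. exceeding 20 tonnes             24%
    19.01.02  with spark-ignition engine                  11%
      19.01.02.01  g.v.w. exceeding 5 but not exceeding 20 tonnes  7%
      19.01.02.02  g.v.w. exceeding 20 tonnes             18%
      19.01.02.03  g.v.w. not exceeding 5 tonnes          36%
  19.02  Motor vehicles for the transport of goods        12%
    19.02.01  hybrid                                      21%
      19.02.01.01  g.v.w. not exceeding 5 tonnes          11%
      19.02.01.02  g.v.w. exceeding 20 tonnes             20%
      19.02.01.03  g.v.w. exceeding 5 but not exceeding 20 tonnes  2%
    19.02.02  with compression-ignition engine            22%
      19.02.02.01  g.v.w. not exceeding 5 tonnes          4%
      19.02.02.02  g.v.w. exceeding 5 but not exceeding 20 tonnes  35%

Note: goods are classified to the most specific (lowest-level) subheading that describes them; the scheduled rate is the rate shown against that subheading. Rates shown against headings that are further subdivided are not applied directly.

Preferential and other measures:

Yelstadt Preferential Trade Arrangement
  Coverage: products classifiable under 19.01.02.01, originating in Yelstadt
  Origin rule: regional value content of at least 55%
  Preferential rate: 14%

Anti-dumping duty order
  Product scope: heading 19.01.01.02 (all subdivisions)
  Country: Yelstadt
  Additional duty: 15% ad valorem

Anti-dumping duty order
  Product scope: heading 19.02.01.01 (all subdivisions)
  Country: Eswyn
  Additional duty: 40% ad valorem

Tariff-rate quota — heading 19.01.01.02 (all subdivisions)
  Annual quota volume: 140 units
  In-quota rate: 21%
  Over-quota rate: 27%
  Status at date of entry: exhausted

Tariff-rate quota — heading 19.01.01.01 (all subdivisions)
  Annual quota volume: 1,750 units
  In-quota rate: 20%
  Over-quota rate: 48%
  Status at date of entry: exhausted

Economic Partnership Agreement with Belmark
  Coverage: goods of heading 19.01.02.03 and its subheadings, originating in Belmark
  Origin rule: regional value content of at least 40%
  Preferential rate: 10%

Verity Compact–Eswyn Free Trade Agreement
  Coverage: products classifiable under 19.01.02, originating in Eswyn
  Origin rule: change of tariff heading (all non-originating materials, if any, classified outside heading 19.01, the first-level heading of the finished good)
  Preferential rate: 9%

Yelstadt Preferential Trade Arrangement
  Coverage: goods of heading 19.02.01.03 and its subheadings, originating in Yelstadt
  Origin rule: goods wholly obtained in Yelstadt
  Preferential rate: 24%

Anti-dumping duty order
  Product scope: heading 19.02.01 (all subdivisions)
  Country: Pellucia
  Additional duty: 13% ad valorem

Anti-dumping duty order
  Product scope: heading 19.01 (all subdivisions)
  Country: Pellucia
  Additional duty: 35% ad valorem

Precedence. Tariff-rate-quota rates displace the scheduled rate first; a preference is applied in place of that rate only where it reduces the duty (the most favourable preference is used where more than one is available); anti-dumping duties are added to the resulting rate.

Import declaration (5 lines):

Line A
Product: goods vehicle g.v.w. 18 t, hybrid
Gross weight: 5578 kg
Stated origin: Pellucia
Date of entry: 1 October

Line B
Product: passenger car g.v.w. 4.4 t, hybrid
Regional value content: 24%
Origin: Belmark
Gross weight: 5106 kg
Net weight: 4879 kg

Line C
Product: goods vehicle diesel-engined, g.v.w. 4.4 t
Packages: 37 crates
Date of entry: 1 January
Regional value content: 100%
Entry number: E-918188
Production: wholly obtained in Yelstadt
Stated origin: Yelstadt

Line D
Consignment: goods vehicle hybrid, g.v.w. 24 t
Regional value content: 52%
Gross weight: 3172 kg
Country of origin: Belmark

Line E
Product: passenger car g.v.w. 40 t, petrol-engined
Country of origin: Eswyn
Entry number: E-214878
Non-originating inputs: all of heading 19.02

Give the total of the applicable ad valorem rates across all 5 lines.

96%

Line A: goods vehicle → 19.02; hybrid → 19.02.01; g.v.w. 18 t → 19.02.01.03. Scheduled 2%. anti-dumping (Pellucia, 19.02.01): +13%; total 2% + 13% = 15%. → 15%.
Line B: passenger car → 19.01; hybrid → 19.01.01; g.v.w. 4.4 t → 19.01.01.01. Scheduled 25%. quota on 19.01.01.01 exhausted → over-quota 48%; Belmark agreement on 19.01.02.03: 19.01.01.01 not covered. → 48%.
Line C: goods vehicle → 19.02; diesel-engined → 19.02.02; g.v.w. 4.4 t → 19.02.02.01. Scheduled 4%. Yelstadt agreement on 19.01.02.01: 19.02.02.01 not covered; Yelstadt agreement on 19.02.01.03: 19.02.02.01 not covered. → 4%.
Line D: goods vehicle → 19.02; hybrid → 19.02.01; g.v.w. 24 t → 19.02.01.02. Scheduled 20%. Belmark agreement on 19.01.02.03: 19.02.01.02 not covered. → 20%.
Line E: passenger car → 19.01; petrol-engined → 19.01.02; g.v.w. 40 t → 19.01.02.02. Scheduled 18%. Eswyn agreement on 19.01.02: CTH met → 9% available; preferential 9%. → 9%.
Sum: 15% + 48% + 4% + 20% + 9% = 96%.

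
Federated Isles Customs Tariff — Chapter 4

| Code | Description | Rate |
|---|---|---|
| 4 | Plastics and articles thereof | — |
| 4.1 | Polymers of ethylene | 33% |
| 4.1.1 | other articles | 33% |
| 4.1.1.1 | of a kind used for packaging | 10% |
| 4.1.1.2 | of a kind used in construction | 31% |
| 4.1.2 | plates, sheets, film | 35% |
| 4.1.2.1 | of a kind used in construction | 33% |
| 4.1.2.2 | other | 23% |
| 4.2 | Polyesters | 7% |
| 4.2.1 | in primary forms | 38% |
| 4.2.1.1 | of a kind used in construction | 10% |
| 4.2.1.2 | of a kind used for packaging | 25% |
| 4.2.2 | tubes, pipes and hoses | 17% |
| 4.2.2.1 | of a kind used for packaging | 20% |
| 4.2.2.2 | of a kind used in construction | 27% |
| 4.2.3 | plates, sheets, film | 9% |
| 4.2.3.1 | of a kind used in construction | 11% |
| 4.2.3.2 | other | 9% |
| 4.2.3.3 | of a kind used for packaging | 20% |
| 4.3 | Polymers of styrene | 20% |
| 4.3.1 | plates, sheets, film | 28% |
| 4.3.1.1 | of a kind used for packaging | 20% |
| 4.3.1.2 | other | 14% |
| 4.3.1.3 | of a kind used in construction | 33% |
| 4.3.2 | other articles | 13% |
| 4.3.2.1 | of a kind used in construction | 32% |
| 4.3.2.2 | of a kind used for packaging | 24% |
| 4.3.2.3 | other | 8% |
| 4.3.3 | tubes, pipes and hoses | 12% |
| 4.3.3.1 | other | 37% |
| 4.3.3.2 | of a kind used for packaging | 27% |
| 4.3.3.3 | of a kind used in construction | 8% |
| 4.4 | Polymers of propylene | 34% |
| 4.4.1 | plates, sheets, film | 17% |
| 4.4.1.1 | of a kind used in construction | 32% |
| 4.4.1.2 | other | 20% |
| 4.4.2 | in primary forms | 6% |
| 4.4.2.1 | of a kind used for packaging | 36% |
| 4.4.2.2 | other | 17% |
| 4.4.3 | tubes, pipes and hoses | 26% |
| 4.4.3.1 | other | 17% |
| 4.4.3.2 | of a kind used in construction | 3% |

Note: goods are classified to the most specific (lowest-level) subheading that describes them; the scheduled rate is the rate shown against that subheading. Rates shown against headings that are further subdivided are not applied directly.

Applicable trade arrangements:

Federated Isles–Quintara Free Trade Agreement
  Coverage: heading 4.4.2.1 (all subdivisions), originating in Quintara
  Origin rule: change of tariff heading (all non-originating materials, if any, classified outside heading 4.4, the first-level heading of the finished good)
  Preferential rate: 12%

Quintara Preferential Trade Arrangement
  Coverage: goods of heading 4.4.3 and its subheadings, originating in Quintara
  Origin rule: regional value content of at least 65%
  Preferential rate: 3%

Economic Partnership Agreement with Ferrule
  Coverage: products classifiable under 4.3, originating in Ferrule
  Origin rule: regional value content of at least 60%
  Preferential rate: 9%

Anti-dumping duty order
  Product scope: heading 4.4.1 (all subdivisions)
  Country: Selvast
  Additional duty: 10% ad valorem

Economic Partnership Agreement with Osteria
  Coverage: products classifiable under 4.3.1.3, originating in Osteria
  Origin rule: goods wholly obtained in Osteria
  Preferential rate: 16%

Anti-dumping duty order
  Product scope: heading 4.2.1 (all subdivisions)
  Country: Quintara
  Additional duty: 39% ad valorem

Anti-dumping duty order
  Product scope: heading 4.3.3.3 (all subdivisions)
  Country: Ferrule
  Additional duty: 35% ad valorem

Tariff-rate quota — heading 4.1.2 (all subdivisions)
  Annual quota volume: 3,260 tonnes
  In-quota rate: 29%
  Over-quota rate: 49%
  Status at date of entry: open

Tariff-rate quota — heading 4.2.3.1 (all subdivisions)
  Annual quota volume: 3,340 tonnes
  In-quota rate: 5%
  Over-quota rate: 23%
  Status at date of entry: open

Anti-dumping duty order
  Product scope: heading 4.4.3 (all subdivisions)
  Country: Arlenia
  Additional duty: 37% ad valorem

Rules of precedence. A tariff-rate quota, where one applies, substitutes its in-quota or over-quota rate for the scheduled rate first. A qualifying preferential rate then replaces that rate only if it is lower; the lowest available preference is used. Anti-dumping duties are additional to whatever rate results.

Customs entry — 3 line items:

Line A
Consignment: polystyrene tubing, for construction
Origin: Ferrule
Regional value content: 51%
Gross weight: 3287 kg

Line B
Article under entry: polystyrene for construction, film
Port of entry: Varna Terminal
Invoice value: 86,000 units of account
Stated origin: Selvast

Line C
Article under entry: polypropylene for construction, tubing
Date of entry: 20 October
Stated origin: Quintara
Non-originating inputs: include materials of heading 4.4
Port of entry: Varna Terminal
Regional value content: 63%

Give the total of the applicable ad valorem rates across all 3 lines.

Line A: polystyrene → 4.3; tubing → 4.3.3; for construction → 4.3.3.3. Scheduled 8%. Ferrule agreement on 4.3: RVC < 60%; anti-dumping (Ferrule, 4.3.3.3): +35%; total 8% + 35% = 43%. → 43%.
Line B: polystyrene → 4.3; film → 4.3.1; for construction → 4.3.1.3. Scheduled 33%. No special measure applies. → 33%.
Line C: polypropylene → 4.4; tubing → 4.4.3; for construction → 4.4.3.2. Scheduled 3%. Quintara agreement on 4.4.2.1: 4.4.3.2 not covered; Quintara agreement on 4.4.3: RVC < 65%. → 3%.
Sum: 43% + 33% + 3% = 79%.

79%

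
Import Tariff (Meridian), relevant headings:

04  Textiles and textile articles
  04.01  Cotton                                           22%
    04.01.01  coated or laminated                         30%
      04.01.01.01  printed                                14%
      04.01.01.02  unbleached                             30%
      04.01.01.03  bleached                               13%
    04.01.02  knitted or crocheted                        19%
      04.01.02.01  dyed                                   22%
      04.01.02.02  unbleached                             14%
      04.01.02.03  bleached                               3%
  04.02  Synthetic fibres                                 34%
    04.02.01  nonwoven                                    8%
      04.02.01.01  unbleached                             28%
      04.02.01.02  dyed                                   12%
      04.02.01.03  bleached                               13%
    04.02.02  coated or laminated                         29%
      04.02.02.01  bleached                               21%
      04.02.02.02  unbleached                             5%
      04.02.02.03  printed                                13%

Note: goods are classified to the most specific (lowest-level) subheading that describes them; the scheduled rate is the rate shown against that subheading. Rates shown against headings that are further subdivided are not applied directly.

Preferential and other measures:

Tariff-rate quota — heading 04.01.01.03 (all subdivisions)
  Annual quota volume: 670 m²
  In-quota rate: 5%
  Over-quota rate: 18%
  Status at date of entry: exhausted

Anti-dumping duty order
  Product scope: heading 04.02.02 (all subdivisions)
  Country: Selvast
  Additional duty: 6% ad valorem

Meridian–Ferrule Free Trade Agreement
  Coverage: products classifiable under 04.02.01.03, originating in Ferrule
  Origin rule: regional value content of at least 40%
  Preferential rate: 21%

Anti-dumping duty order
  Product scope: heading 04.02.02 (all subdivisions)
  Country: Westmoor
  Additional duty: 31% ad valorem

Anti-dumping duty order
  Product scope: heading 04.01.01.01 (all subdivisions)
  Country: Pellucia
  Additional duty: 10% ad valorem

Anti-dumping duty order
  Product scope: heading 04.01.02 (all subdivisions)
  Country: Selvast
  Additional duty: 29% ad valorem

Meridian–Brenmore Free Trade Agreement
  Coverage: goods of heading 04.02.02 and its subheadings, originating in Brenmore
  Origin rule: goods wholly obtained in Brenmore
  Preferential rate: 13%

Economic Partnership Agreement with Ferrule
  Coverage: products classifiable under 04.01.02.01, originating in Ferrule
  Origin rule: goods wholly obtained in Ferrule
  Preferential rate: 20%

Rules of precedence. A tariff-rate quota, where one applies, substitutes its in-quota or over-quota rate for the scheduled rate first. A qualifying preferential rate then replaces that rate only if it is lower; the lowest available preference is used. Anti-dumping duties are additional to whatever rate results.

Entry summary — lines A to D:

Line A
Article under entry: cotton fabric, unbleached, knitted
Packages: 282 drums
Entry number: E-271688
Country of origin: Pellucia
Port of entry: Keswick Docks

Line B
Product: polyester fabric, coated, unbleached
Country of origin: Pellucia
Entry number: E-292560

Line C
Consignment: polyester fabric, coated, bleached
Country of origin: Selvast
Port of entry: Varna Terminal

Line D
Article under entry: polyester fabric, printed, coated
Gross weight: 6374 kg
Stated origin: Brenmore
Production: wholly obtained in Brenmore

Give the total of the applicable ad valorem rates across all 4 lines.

59%

Line A: cotton → 04.01; knitted → 04.01.02; unbleached → 04.01.02.02. Scheduled 14%. No special measure applies. → 14%.
Line B: polyester → 04.02; coated → 04.02.02; unbleached → 04.02.02.02. Scheduled 5%. No special measure applies. → 5%.
Line C: polyester → 04.02; coated → 04.02.02; bleached → 04.02.02.01. Scheduled 21%. anti-dumping (Selvast, 04.02.02): +6%; total 21% + 6% = 27%. → 27%.
Line D: polyester → 04.02; coated → 04.02.02; printed → 04.02.02.03. Scheduled 13%. Brenmore agreement on 04.02.02: wholly obtained → 13% available; preference 13% not lower than 13% → no reduction. → 13%.
Sum: 14% + 5% + 27% + 13% = 59%.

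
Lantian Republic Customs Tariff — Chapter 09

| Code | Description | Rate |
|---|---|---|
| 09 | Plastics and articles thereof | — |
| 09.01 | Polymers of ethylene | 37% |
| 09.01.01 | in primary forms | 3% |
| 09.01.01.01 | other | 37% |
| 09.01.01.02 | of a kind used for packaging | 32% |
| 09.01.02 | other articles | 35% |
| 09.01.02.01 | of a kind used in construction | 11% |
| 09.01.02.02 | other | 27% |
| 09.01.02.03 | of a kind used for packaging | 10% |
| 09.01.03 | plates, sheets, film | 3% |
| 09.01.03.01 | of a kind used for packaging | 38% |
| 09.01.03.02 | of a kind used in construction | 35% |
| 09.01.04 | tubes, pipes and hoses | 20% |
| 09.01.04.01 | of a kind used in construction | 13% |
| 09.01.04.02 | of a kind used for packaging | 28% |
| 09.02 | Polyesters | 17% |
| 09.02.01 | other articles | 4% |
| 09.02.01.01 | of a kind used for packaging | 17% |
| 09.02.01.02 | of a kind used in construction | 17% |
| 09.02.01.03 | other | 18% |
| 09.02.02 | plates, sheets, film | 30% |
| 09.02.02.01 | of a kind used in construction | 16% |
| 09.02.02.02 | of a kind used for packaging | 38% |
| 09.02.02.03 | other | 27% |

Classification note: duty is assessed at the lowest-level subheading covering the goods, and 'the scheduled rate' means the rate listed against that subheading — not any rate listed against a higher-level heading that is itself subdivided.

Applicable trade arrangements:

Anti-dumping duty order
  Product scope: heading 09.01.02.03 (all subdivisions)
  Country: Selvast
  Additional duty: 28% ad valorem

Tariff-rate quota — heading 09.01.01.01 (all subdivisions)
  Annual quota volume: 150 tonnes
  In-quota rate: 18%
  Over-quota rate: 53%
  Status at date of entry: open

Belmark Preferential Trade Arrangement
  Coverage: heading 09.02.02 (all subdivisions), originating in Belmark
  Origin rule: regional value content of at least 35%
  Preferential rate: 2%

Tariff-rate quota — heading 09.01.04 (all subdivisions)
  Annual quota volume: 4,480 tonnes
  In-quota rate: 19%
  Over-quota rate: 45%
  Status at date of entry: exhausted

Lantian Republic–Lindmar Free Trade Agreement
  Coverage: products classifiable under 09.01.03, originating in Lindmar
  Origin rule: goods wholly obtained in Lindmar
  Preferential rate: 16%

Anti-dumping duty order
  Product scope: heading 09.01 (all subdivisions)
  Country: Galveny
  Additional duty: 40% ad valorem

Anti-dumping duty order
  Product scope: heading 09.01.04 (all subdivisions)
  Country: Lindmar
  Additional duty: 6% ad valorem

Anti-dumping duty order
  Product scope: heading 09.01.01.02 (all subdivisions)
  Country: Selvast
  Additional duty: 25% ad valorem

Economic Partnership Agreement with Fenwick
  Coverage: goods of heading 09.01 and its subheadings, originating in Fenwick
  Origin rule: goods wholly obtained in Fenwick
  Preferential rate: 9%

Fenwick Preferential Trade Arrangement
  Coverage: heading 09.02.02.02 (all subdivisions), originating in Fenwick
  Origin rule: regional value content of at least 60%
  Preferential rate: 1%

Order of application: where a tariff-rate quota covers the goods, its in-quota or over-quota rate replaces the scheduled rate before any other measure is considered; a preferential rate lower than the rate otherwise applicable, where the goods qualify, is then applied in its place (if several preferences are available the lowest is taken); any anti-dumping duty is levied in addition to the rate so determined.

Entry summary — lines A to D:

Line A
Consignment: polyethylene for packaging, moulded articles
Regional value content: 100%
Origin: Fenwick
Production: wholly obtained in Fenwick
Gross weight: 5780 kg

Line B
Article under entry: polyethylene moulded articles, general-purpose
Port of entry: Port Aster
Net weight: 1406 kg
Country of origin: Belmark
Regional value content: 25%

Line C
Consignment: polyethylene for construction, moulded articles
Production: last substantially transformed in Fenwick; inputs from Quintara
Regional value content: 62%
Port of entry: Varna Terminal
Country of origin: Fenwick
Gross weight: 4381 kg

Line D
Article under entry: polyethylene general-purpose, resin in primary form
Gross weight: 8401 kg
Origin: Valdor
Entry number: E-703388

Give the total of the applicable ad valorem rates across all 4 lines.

Line A: polyethylene → 09.01; moulded articles → 09.01.02; for packaging → 09.01.02.03. Scheduled 10%. Fenwick agreement on 09.01: wholly obtained → 9% available; Fenwick agreement on 09.02.02.02: 09.01.02.03 not covered; preferential 9%. → 9%.
Line B: polyethylene → 09.01; moulded articles → 09.01.02; general-purpose → 09.01.02.02. Scheduled 27%. Belmark agreement on 09.02.02: 09.01.02.02 not covered. → 27%.
Line C: polyethylene → 09.01; moulded articles → 09.01.02; for construction → 09.01.02.01. Scheduled 11%. Fenwick agreement on 09.01: not wholly obtained; Fenwick agreement on 09.02.02.02: 09.01.02.01 not covered. → 11%.
Line D: polyethylene → 09.01; resin in primary form → 09.01.01; general-purpose → 09.01.01.01. Scheduled 37%. quota on 09.01.01.01 open → in-quota 18%. → 18%.
Sum: 9% + 27% + 11% + 18% = 65%.

65%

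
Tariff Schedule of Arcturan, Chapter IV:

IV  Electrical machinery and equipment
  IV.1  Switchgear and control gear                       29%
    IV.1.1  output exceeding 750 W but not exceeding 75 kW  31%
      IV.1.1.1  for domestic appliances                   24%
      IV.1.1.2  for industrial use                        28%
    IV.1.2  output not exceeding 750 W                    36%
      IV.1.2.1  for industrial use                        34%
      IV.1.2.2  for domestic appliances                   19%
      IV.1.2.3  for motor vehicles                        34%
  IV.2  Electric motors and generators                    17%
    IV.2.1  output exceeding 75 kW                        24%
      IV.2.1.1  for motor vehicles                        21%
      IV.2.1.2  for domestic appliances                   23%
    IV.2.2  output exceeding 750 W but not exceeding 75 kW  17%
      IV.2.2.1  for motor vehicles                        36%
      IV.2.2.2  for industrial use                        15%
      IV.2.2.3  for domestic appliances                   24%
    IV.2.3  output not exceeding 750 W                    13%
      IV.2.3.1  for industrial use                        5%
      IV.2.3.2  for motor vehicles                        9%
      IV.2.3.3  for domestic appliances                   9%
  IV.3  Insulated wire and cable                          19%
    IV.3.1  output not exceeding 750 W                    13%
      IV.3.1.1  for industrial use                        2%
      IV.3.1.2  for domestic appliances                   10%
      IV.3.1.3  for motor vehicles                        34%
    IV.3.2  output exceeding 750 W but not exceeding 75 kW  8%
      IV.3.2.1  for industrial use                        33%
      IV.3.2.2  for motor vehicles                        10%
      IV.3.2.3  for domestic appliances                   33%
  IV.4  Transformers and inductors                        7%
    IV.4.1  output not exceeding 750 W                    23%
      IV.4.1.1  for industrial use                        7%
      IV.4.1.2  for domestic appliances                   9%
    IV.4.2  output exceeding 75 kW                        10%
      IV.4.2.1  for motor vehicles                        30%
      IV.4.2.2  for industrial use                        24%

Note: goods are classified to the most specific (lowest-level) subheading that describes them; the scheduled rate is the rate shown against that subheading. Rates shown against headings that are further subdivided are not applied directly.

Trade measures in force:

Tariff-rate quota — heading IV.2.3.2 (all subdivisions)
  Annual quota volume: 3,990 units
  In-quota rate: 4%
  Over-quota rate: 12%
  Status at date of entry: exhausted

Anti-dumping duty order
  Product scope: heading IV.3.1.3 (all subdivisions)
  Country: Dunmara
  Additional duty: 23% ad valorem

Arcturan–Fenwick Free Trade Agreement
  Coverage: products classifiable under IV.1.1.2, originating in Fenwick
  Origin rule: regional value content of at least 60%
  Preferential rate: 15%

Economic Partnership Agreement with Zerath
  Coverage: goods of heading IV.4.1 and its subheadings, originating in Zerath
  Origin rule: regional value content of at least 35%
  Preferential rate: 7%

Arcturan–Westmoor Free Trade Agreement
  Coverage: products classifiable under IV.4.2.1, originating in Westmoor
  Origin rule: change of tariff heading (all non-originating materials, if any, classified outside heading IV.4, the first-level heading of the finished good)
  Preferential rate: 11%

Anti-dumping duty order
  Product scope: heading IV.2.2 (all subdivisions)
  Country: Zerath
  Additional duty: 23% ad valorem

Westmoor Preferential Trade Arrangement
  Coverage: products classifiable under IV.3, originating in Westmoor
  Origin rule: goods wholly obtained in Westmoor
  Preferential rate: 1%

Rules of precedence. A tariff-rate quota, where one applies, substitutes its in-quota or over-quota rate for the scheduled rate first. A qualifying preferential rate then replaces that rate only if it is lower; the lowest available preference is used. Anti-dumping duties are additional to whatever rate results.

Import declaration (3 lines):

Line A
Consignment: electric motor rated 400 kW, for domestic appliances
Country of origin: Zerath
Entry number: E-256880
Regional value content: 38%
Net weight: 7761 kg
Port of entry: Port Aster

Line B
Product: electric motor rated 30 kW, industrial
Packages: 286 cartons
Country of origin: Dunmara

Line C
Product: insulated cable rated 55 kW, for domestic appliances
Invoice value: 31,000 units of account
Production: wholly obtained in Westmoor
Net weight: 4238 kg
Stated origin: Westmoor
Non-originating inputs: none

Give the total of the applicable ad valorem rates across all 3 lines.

39%

Line A: electric motor → IV.2; rated 400 kW → IV.2.1; for domestic appliances → IV.2.1.2. Scheduled 23%. Zerath agreement on IV.4.1: IV.2.1.2 not covered. → 23%.
Line B: electric motor → IV.2; rated 30 kW → IV.2.2; industrial → IV.2.2.2. Scheduled 15%. No special measure applies. → 15%.
Line C: insulated cable → IV.3; rated 55 kW → IV.3.2; for domestic appliances → IV.3.2.3. Scheduled 33%. Westmoor agreement on IV.4.2.1: IV.3.2.3 not covered; Westmoor agreement on IV.3: wholly obtained → 1% available; preferential 1%. → 1%.
Sum: 23% + 15% + 1% = 39%.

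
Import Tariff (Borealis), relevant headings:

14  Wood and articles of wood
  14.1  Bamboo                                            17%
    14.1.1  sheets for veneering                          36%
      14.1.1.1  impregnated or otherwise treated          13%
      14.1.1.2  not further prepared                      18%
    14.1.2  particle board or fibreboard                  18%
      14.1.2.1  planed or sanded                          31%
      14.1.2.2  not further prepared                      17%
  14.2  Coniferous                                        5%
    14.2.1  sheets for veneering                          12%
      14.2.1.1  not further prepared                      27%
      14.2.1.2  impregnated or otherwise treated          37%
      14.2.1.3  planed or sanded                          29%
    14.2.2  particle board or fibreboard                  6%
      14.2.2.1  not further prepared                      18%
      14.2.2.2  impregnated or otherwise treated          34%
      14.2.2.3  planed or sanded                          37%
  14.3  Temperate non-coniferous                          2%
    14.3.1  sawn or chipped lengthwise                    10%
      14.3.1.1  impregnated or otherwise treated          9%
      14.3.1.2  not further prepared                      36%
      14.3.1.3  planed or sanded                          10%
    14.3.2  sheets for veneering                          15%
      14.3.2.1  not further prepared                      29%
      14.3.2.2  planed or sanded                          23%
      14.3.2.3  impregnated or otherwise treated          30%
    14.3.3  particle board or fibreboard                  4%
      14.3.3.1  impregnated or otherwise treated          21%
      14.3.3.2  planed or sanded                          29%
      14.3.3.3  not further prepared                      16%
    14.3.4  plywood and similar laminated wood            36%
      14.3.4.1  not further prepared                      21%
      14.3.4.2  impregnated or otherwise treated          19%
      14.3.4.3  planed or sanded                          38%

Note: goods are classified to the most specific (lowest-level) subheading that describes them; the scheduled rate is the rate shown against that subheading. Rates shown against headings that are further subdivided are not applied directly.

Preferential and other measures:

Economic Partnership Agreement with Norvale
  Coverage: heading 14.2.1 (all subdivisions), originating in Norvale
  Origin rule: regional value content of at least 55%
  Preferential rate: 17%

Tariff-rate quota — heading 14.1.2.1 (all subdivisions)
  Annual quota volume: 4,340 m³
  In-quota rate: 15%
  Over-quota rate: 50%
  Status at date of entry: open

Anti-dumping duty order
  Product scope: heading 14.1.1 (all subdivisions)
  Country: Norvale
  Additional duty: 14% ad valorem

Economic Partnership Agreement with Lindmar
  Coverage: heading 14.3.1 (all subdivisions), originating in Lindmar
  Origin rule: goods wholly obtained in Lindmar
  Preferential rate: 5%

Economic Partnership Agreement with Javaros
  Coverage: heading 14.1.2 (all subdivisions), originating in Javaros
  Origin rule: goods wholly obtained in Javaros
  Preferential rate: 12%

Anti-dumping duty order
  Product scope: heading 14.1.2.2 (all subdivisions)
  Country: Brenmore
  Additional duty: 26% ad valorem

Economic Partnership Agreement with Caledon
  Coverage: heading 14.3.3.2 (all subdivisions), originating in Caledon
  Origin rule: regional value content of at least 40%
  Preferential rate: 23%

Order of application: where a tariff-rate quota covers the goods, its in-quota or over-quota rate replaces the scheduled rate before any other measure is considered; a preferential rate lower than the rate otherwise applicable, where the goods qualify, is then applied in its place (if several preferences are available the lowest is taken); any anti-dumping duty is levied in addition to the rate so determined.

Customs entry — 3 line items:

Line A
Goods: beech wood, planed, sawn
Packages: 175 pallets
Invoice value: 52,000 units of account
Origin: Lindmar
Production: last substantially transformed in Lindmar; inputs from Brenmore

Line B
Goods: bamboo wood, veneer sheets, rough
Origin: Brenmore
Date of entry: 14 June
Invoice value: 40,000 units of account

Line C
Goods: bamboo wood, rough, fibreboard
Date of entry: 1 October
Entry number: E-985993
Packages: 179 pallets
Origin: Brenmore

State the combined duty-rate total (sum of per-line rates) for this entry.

Line A: beech → 14.3; sawn → 14.3.1; planed → 14.3.1.3. Scheduled 10%. Lindmar agreement on 14.3.1: not wholly obtained. → 10%.
Line B: bamboo → 14.1; veneer sheets → 14.1.1; rough → 14.1.1.2. Scheduled 18%. No special measure applies. → 18%.
Line C: bamboo → 14.1; fibreboard → 14.1.2; rough → 14.1.2.2. Scheduled 17%. anti-dumping (Brenmore, 14.1.2.2): +26%; total 17% + 26% = 43%. → 43%.
Sum: 10% + 18% + 43% = 71%.

71%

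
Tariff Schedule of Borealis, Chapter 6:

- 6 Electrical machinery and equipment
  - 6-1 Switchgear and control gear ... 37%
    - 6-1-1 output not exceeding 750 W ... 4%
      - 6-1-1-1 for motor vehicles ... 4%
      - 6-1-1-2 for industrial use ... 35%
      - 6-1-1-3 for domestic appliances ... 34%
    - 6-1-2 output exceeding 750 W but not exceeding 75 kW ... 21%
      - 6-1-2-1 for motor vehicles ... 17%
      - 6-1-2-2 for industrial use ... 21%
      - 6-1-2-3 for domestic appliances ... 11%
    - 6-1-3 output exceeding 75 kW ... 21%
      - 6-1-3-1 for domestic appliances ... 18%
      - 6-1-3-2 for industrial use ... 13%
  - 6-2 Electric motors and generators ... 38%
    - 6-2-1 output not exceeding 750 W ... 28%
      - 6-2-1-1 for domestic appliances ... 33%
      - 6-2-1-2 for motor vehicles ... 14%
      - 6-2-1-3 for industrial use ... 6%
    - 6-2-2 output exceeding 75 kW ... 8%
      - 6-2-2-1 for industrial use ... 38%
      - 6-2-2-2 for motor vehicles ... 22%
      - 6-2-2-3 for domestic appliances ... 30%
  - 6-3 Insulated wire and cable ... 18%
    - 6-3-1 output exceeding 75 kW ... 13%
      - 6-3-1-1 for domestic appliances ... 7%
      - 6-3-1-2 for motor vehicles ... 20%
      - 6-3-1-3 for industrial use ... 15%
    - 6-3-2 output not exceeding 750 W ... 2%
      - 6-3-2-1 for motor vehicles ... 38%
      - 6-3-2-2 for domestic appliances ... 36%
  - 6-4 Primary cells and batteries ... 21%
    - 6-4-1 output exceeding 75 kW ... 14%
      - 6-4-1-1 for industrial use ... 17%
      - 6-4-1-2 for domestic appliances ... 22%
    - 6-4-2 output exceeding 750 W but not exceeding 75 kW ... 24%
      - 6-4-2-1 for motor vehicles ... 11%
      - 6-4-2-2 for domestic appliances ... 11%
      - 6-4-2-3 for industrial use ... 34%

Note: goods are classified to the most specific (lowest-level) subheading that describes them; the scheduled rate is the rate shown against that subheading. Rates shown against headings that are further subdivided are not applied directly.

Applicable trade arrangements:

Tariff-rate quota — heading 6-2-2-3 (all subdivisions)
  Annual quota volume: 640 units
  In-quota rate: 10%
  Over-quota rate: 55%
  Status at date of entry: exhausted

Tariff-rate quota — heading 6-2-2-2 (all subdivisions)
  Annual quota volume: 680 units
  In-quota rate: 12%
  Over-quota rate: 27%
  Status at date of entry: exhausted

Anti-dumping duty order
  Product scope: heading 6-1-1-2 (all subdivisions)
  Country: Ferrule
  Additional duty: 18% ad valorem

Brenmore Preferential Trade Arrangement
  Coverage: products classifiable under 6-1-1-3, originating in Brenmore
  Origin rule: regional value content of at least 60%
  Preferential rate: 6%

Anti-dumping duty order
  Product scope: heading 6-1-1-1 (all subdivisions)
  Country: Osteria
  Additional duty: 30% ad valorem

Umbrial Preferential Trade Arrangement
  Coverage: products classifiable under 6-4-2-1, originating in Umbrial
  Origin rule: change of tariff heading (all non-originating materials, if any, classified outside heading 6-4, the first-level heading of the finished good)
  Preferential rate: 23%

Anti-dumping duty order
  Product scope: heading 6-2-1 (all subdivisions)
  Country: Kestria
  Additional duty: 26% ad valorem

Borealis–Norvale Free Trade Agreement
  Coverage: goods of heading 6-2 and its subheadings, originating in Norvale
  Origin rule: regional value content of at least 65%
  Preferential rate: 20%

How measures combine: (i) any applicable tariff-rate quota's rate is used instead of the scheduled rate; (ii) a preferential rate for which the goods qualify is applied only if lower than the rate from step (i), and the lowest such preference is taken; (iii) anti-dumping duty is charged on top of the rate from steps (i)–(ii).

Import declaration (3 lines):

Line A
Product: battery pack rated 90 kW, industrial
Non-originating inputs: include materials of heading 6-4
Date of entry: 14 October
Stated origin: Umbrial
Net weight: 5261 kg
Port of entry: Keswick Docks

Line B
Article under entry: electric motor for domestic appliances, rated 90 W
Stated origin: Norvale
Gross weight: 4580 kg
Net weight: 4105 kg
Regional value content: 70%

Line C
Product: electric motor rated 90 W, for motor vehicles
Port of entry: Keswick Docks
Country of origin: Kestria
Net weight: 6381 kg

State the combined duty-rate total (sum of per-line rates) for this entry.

77%

Line A: battery pack → 6-4; rated 90 kW → 6-4-1; industrial → 6-4-1-1. Scheduled 17%. Umbrial agreement on 6-4-2-1: 6-4-1-1 not covered. → 17%.
Line B: electric motor → 6-2; rated 90 W → 6-2-1; for domestic appliances → 6-2-1-1. Scheduled 33%. Norvale agreement on 6-2: RVC ≥ 65% → 20% available; preferential 20%. → 20%.
Line C: electric motor → 6-2; rated 90 W → 6-2-1; for motor vehicles → 6-2-1-2. Scheduled 14%. anti-dumping (Kestria, 6-2-1): +26%; total 14% + 26% = 40%. → 40%.
Sum: 17% + 20% + 40% = 77%.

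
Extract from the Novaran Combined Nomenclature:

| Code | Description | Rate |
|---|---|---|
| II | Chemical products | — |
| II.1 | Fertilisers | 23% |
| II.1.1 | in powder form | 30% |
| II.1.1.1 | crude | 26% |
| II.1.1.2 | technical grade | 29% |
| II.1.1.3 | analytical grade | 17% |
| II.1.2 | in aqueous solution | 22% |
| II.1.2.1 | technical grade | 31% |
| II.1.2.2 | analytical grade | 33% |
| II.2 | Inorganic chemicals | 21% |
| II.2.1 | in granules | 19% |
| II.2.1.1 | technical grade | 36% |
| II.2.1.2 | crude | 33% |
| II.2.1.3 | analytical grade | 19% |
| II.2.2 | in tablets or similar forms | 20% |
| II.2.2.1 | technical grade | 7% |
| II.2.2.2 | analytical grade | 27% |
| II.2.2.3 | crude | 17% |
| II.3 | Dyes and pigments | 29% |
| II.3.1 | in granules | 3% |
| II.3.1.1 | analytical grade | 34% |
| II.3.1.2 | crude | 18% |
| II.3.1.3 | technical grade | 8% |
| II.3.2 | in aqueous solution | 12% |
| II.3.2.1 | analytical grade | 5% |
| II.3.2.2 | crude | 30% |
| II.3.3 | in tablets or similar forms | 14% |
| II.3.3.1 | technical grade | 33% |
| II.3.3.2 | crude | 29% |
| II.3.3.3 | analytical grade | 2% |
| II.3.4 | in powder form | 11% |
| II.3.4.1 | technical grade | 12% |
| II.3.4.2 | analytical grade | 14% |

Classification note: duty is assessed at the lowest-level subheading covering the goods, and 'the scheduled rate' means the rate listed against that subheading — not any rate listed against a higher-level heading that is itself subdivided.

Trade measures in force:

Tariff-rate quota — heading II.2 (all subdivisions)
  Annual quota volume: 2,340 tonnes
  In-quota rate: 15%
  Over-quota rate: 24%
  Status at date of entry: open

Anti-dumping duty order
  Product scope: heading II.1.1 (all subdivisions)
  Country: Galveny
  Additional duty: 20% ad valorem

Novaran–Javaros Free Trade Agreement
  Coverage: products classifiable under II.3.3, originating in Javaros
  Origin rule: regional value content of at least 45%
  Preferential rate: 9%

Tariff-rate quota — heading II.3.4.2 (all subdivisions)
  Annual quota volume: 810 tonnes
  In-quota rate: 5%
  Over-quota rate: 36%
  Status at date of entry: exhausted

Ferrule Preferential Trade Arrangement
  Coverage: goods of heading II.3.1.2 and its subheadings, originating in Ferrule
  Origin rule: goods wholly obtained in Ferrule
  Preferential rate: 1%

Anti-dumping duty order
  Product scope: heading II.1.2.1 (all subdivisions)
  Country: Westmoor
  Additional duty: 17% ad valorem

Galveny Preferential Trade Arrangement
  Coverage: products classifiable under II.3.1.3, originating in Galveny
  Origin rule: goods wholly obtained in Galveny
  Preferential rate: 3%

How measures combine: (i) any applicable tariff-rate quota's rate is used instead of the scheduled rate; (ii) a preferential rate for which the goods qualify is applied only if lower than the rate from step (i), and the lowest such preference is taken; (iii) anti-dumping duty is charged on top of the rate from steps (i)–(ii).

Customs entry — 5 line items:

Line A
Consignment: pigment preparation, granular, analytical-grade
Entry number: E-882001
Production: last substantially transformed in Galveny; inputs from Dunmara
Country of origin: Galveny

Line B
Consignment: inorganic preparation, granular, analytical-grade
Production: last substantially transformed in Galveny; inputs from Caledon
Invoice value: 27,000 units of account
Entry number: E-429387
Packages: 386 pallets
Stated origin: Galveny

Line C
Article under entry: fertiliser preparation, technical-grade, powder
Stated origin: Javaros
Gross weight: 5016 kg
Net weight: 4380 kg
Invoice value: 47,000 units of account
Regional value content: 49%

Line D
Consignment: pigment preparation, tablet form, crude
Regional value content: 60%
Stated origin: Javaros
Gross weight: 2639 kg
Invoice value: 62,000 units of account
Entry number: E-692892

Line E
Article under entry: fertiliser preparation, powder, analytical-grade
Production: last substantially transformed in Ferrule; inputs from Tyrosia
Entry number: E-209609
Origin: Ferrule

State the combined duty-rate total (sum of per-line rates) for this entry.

104%

Line A: pigment → II.3; granular → II.3.1; analytical-grade → II.3.1.1. Scheduled 34%. Galveny agreement on II.3.1.3: II.3.1.1 not covered. → 34%.
Line B: inorganic → II.2; granular → II.2.1; analytical-grade → II.2.1.3. Scheduled 19%. quota on II.2 open → in-quota 15%; Galveny agreement on II.3.1.3: II.2.1.3 not covered. → 15%.
Line C: fertiliser → II.1; powder → II.1.1; technical-grade → II.1.1.2. Scheduled 29%. Javaros agreement on II.3.3: II.1.1.2 not covered. → 29%.
Line D: pigment → II.3; tablet form → II.3.3; crude → II.3.3.2. Scheduled 29%. Javaros agreement on II.3.3: RVC ≥ 45% → 9% available; preferential 9%. → 9%.
Line E: fertiliser → II.1; powder → II.1.1; analytical-grade → II.1.1.3. Scheduled 17%. Ferrule agreement on II.3.1.2: II.1.1.3 not covered. → 17%.
Sum: 34% + 15% + 29% + 9% + 17% = 104%.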